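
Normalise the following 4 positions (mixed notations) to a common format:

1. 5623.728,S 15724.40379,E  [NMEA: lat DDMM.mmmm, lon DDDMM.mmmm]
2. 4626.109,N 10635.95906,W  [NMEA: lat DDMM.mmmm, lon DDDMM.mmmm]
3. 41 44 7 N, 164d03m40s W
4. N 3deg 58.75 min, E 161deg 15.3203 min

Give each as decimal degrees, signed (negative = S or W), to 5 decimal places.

1. -56.39547, 157.40673
2. 46.43515, -106.59932
3. 41.73528, -164.06111
4. 3.97917, 161.25534

Point 1:
  φ: degrees = first 2 digits = 56, minutes = 23.728; 56 + 23.728/60 = 56.395467
  S → negative
  λ: split at 3 digits → 157° and 24.40379′; 157 + 24.40379/60 = 157.406730
  E → positive
Point 2:
  φ: split at 2 digits → 46° and 26.109′; 46 + 26.109/60 = 46.435150
  N → positive
  λ: degrees = first 3 digits = 106, minutes = 35.95906; 106 + 35.95906/60 = 106.599318
  W → negative
Point 3:
  Latitude: 41 + 44/60 + 7/3600 = 41.735278
  N ⇒ keep positive
  Longitude: 164° + 3/60 + 40/3600 = 164 + 0.050000 + 0.011111 = 164.061111
  W → negative
Point 4:
  Lat: 58.75′ = 0.979167°; total 3.979167
  N ⇒ keep positive
  Lon: 15.3203′ = 0.255338°; total 161.255338
  E ⇒ keep positive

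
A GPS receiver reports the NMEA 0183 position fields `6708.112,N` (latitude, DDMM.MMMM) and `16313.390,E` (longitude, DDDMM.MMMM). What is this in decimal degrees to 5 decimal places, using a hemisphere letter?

Latitude: split at 2 digits → 67° and 8.112′; 67 + 8.112/60 = 67.135200
Lon: split at 3 digits → 163° and 13.39′; 163 + 13.39/60 = 163.223167

67.13520° N, 163.22317° E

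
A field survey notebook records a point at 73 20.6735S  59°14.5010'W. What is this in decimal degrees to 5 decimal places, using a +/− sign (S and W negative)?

-73.34456, -59.24168

Lat: 20.6735′ = 0.344558°; total 73.344558
S ⇒ negate
Lon: 59 + 14.501/60 = 59.241683
W → negative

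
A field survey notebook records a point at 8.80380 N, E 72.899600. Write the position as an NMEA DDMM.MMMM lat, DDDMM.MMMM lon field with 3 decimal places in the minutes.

0848.228,N / 07253.976,E

Latitude: minutes = (8.803800 − 8) × 60 = 48.22800
Lon: minutes = (72.899600 − 72) × 60 = 53.97600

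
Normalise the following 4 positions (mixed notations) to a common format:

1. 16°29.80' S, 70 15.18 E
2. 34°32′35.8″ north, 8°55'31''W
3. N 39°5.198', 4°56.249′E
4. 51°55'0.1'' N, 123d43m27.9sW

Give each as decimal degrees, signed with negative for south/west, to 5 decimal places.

Point 1:
  Latitude: 16 + 29.8/60 = 16.496667
  hemisphere S, so the sign is −
  λ: 15.18′ = 0.253000°; total 70.253000
  E ⇒ keep positive
Point 2:
  Lat: 32′ + 35.8″ = 32.59667′; 34 + 32.59667/60 = 34.543278
  N ⇒ keep positive
  λ: 8° + 55/60 + 31/3600 = 8 + 0.916667 + 0.008611 = 8.925278
  hemisphere W, so the sign is −
Point 3:
  Latitude: 5.198′ = 0.086633°; total 39.086633
  N ⇒ keep positive
  Longitude: 56.249′ = 0.937483°; total 4.937483
  E ⇒ keep positive
Point 4:
  Lat: 55′ + 0.1″ = 55.00167′; 51 + 55.00167/60 = 51.916694
  N → positive
  Lon: 123° + 43/60 + 27.9/3600 = 123 + 0.716667 + 0.007750 = 123.724417
  W → negative

1. -16.49667, 70.25300
2. 34.54328, -8.92528
3. 39.08663, 4.93748
4. 51.91669, -123.72442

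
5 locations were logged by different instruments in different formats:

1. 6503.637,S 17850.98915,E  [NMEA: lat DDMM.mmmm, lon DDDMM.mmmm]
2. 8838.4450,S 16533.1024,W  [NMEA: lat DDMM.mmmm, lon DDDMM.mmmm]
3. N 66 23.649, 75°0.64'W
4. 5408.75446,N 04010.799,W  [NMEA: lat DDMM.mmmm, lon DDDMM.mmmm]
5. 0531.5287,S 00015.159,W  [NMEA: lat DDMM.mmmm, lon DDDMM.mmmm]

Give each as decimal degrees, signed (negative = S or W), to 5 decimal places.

1. -65.06062, 178.84982
2. -88.64075, -165.55171
3. 66.39415, -75.01067
4. 54.14591, -40.17998
5. -5.52548, -0.25265

Point 1:
  φ: degrees = first 2 digits = 65, minutes = 3.637; 65 + 3.637/60 = 65.060617
  S → negative
  Longitude: split at 3 digits → 178° and 50.98915′; 178 + 50.98915/60 = 178.849819
  E → positive
Point 2:
  φ: split at 2 digits → 88° and 38.445′; 88 + 38.445/60 = 88.640750
  S → negative
  Lon: split at 3 digits → 165° and 33.1024′; 165 + 33.1024/60 = 165.551707
  hemisphere W, so the sign is −
Point 3:
  Latitude: 23.649′ = 0.394150°; total 66.394150
  N ⇒ keep positive
  λ: 75 + 0.64/60 = 75.010667
  W → negative
Point 4:
  Latitude: degrees = first 2 digits = 54, minutes = 8.75446; 54 + 8.75446/60 = 54.145908
  N → positive
  λ: degrees = first 3 digits = 40, minutes = 10.799; 40 + 10.799/60 = 40.179983
  W → negative
Point 5:
  Latitude: split at 2 digits → 05° and 31.5287′; 5 + 31.5287/60 = 5.525478
  S ⇒ negate
  λ: degrees = first 3 digits = 0, minutes = 15.159; 0 + 15.159/60 = 0.252650
  W → negative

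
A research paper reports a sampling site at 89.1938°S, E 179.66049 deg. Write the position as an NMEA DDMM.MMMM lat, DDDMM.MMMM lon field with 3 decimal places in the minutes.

8911.628,S / 17939.629,E

Latitude: fractional part 0.193800 → 11.62800 minutes
Lon: fractional part 0.660490 → 39.62940 minutes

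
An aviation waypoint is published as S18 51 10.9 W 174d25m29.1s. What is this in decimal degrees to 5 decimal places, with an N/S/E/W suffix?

Lat: 51′ + 10.9″ = 51.18167′; 18 + 51.18167/60 = 18.853028
λ: 174° + 25/60 + 29.1/3600 = 174 + 0.416667 + 0.008083 = 174.424750

18.85303° S, 174.42475° W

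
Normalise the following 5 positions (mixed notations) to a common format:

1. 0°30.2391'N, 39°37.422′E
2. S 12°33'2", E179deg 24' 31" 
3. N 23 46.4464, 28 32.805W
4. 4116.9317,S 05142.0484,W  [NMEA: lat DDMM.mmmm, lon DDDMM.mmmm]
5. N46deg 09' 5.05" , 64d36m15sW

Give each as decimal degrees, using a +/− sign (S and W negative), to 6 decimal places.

Point 1:
  Lat: 30.2391′ = 0.503985°; total 0.5039850
  N ⇒ keep positive
  Lon: 37.422′ = 0.623700°; total 39.6237000
  E → positive
Point 2:
  Lat: 33′ + 2″ = 33.03333′; 12 + 33.03333/60 = 12.5505556
  S → negative
  Longitude: 179 + 24/60 + 31/3600 = 179.4086111
  E ⇒ keep positive
Point 3:
  Lat: 46.4464′ = 0.774107°; total 23.7741067
  N ⇒ keep positive
  Lon: 32.805′ = 0.546750°; total 28.5467500
  hemisphere W, so the sign is −
Point 4:
  Latitude: degrees = first 2 digits = 41, minutes = 16.9317; 41 + 16.9317/60 = 41.2821950
  S → negative
  Lon: degrees = first 3 digits = 51, minutes = 42.0484; 51 + 42.0484/60 = 51.7008067
  W ⇒ negate
Point 5:
  Latitude: 9′ + 5.05″ = 9.08417′; 46 + 9.08417/60 = 46.1514028
  N → positive
  Longitude: 36′ + 15″ = 36.25000′; 64 + 36.25000/60 = 64.6041667
  W → negative

1. 0.503985, 39.623700
2. -12.550556, 179.408611
3. 23.774107, -28.546750
4. -41.282195, -51.700807
5. 46.151403, -64.604167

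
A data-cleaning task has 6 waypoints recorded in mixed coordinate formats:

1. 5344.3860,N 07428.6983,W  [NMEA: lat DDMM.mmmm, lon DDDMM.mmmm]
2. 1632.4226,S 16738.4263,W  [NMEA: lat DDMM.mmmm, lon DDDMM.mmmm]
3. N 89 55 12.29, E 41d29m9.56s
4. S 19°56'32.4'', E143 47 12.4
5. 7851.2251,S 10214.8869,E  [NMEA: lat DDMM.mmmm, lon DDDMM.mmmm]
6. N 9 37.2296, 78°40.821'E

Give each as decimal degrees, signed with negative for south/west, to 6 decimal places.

1. 53.739767, -74.478305
2. -16.540377, -167.640438
3. 89.920081, 41.485989
4. -19.942333, 143.786778
5. -78.853752, 102.248115
6. 9.620493, 78.680350

Point 1:
  Lat: split at 2 digits → 53° and 44.386′; 53 + 44.386/60 = 53.7397667
  N → positive
  Longitude: degrees = first 3 digits = 74, minutes = 28.6983; 74 + 28.6983/60 = 74.4783050
  hemisphere W, so the sign is −
Point 2:
  Latitude: degrees = first 2 digits = 16, minutes = 32.4226; 16 + 32.4226/60 = 16.5403767
  S → negative
  Longitude: degrees = first 3 digits = 167, minutes = 38.4263; 167 + 38.4263/60 = 167.6404383
  W ⇒ negate
Point 3:
  Lat: 55′ + 12.29″ = 55.20483′; 89 + 55.20483/60 = 89.9200806
  N ⇒ keep positive
  Lon: 41 + 29/60 + 9.56/3600 = 41.4859889
  E ⇒ keep positive
Point 4:
  Lat: 56′ + 32.4″ = 56.54000′; 19 + 56.54000/60 = 19.9423333
  S → negative
  λ: 143 + 47/60 + 12.4/3600 = 143.7867778
  E ⇒ keep positive
Point 5:
  φ: split at 2 digits → 78° and 51.2251′; 78 + 51.2251/60 = 78.8537517
  S → negative
  λ: split at 3 digits → 102° and 14.8869′; 102 + 14.8869/60 = 102.2481150
  E ⇒ keep positive
Point 6:
  φ: 9 + 37.2296/60 = 9.6204933
  N ⇒ keep positive
  Longitude: 40.821′ = 0.680350°; total 78.6803500
  E ⇒ keep positive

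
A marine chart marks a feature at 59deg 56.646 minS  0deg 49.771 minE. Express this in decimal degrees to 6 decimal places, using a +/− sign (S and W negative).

Lat: 59 + 56.646/60 = 59.9441000
S ⇒ negate
Longitude: 49.771′ = 0.829517°; total 0.8295167
E ⇒ keep positive

-59.944100, 0.829517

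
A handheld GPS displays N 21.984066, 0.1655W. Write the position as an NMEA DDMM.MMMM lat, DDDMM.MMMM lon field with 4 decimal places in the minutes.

Latitude: minutes = (21.984066 − 21) × 60 = 59.043960
Lon: minutes = (0.165500 − 0) × 60 = 9.930000

2159.0440,N / 00009.9300,W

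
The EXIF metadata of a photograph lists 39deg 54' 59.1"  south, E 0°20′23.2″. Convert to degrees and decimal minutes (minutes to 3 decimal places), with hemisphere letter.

Latitude: seconds/60 = 0.98500; minutes = 54 + 0.98500 = 54.98500
Lon: seconds/60 = 0.38667; minutes = 20 + 0.38667 = 20.38667

39° 54.985′ S, 0° 20.387′ E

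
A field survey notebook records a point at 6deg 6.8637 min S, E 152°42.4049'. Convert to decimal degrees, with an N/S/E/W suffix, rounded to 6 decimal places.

6.114395° S, 152.706748° E

Latitude: 6.8637′ = 0.114395°; total 6.1143950
Longitude: 42.4049′ = 0.706748°; total 152.7067483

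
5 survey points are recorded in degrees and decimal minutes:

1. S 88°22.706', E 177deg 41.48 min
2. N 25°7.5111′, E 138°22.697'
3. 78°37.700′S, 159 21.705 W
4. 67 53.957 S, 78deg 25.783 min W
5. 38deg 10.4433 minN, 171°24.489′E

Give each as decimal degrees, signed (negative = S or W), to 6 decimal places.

1. -88.378433, 177.691333
2. 25.125185, 138.378283
3. -78.628333, -159.361750
4. -67.899283, -78.429717
5. 38.174055, 171.408150

Point 1:
  Latitude: 22.706′ = 0.378433°; total 88.3784333
  S ⇒ negate
  Lon: 177 + 41.48/60 = 177.6913333
  E ⇒ keep positive
Point 2:
  Lat: 25 + 7.5111/60 = 25.1251850
  N → positive
  Lon: 22.697′ = 0.378283°; total 138.3782833
  E ⇒ keep positive
Point 3:
  Latitude: 37.7′ = 0.628333°; total 78.6283333
  hemisphere S, so the sign is −
  Lon: 21.705′ = 0.361750°; total 159.3617500
  W → negative
Point 4:
  φ: 67 + 53.957/60 = 67.8992833
  S ⇒ negate
  λ: 78 + 25.783/60 = 78.4297167
  W → negative
Point 5:
  Latitude: 38 + 10.4433/60 = 38.1740550
  N → positive
  λ: 24.489′ = 0.408150°; total 171.4081500
  E → positive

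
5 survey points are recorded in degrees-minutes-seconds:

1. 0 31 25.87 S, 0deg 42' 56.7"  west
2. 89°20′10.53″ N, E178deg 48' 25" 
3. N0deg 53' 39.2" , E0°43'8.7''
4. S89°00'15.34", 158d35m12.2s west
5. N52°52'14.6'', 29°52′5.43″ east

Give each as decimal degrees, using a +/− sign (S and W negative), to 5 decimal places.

1. -0.52385, -0.71575
2. 89.33626, 178.80694
3. 0.89422, 0.71908
4. -89.00426, -158.58672
5. 52.87072, 29.86818

Point 1:
  φ: 31′ + 25.87″ = 31.43117′; 0 + 31.43117/60 = 0.523853
  hemisphere S, so the sign is −
  Lon: 0° + 42/60 + 56.7/3600 = 0 + 0.700000 + 0.015750 = 0.715750
  W ⇒ negate
Point 2:
  Lat: 89° + 20/60 + 10.53/3600 = 89 + 0.333333 + 0.002925 = 89.336258
  N ⇒ keep positive
  Longitude: 48′ + 25″ = 48.41667′; 178 + 48.41667/60 = 178.806944
  E ⇒ keep positive
Point 3:
  φ: 53′ + 39.2″ = 53.65333′; 0 + 53.65333/60 = 0.894222
  N ⇒ keep positive
  Lon: 43′ + 8.7″ = 43.14500′; 0 + 43.14500/60 = 0.719083
  E ⇒ keep positive
Point 4:
  φ: 89 + 0/60 + 15.34/3600 = 89.004261
  S ⇒ negate
  λ: 35′ + 12.2″ = 35.20333′; 158 + 35.20333/60 = 158.586722
  W → negative
Point 5:
  Lat: 52 + 52/60 + 14.6/3600 = 52.870722
  N → positive
  λ: 29 + 52/60 + 5.43/3600 = 29.868175
  E → positive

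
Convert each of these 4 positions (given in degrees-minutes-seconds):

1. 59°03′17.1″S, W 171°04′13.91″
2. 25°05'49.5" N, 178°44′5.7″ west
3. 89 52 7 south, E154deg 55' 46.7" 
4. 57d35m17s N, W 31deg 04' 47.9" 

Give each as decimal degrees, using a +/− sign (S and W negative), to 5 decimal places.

1. -59.05475, -171.07053
2. 25.09708, -178.73492
3. -89.86861, 154.92964
4. 57.58806, -31.07997

Point 1:
  Latitude: 59 + 3/60 + 17.1/3600 = 59.054750
  S ⇒ negate
  Lon: 4′ + 13.91″ = 4.23183′; 171 + 4.23183/60 = 171.070531
  W → negative
Point 2:
  Latitude: 25° + 5/60 + 49.5/3600 = 25 + 0.083333 + 0.013750 = 25.097083
  N → positive
  Longitude: 178° + 44/60 + 5.7/3600 = 178 + 0.733333 + 0.001583 = 178.734917
  W ⇒ negate
Point 3:
  Lat: 89 + 52/60 + 7/3600 = 89.868611
  S ⇒ negate
  Longitude: 55′ + 46.7″ = 55.77833′; 154 + 55.77833/60 = 154.929639
  E ⇒ keep positive
Point 4:
  φ: 57° + 35/60 + 17/3600 = 57 + 0.583333 + 0.004722 = 57.588056
  N → positive
  Longitude: 4′ + 47.9″ = 4.79833′; 31 + 4.79833/60 = 31.079972
  W ⇒ negate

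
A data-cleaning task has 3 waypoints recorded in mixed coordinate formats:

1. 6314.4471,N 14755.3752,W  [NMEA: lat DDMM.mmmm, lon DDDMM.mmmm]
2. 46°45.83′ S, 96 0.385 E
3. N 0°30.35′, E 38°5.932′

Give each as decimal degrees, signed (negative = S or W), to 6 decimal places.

Point 1:
  Lat: degrees = first 2 digits = 63, minutes = 14.4471; 63 + 14.4471/60 = 63.2407850
  N ⇒ keep positive
  λ: split at 3 digits → 147° and 55.3752′; 147 + 55.3752/60 = 147.9229200
  hemisphere W, so the sign is −
Point 2:
  Lat: 46 + 45.83/60 = 46.7638333
  hemisphere S, so the sign is −
  Lon: 96 + 0.385/60 = 96.0064167
  E → positive
Point 3:
  Latitude: 30.35′ = 0.505833°; total 0.5058333
  N ⇒ keep positive
  λ: 5.932′ = 0.098867°; total 38.0988667
  E ⇒ keep positive

1. 63.240785, -147.922920
2. -46.763833, 96.006417
3. 0.505833, 38.098867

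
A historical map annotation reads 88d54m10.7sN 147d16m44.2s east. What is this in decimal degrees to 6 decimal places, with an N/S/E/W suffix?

88.902972° N, 147.278944° E

Lat: 88° + 54/60 + 10.7/3600 = 88 + 0.900000 + 0.002972 = 88.9029722
λ: 147 + 16/60 + 44.2/3600 = 147.2789444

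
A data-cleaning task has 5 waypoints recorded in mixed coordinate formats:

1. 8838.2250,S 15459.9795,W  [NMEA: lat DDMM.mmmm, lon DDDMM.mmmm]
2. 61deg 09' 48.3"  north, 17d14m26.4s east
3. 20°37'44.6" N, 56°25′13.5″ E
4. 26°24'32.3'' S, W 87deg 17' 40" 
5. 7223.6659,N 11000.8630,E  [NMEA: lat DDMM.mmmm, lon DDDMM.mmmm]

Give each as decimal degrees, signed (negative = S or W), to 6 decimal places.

1. -88.637083, -154.999658
2. 61.163417, 17.240667
3. 20.629056, 56.420417
4. -26.408972, -87.294444
5. 72.394432, 110.014383

Point 1:
  Latitude: split at 2 digits → 88° and 38.225′; 88 + 38.225/60 = 88.6370833
  S → negative
  Lon: split at 3 digits → 154° and 59.9795′; 154 + 59.9795/60 = 154.9996583
  W ⇒ negate
Point 2:
  φ: 61 + 9/60 + 48.3/3600 = 61.1634167
  N → positive
  Lon: 17° + 14/60 + 26.4/3600 = 17 + 0.233333 + 0.007333 = 17.2406667
  E → positive
Point 3:
  φ: 20 + 37/60 + 44.6/3600 = 20.6290556
  N ⇒ keep positive
  Lon: 56 + 25/60 + 13.5/3600 = 56.4204167
  E → positive
Point 4:
  Lat: 26° + 24/60 + 32.3/3600 = 26 + 0.400000 + 0.008972 = 26.4089722
  S ⇒ negate
  Longitude: 17′ + 40″ = 17.66667′; 87 + 17.66667/60 = 87.2944444
  hemisphere W, so the sign is −
Point 5:
  Latitude: degrees = first 2 digits = 72, minutes = 23.6659; 72 + 23.6659/60 = 72.3944317
  N ⇒ keep positive
  λ: split at 3 digits → 110° and 0.863′; 110 + 0.863/60 = 110.0143833
  E → positive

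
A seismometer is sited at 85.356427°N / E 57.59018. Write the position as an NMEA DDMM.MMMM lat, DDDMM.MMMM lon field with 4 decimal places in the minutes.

φ: 85° + 0.356427 × 60 = 85° 21.385620′
Lon: minutes = (57.590180 − 57) × 60 = 35.410800

8521.3856,N / 05735.4108,E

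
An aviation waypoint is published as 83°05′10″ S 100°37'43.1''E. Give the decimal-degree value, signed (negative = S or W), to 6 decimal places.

Lat: 83 + 5/60 + 10/3600 = 83.0861111
S → negative
Lon: 100 + 37/60 + 43.1/3600 = 100.6286389
E ⇒ keep positive

-83.086111, 100.628639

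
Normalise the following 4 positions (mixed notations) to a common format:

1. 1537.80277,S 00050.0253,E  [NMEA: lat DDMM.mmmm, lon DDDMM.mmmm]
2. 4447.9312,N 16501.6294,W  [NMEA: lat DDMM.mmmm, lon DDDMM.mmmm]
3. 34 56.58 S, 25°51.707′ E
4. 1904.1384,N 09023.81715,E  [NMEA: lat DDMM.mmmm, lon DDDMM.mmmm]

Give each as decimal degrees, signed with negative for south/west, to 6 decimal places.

1. -15.630046, 0.833755
2. 44.798853, -165.027157
3. -34.943000, 25.861783
4. 19.068973, 90.396953

Point 1:
  Latitude: split at 2 digits → 15° and 37.80277′; 15 + 37.80277/60 = 15.6300462
  hemisphere S, so the sign is −
  Lon: split at 3 digits → 000° and 50.0253′; 0 + 50.0253/60 = 0.8337550
  E ⇒ keep positive
Point 2:
  Latitude: split at 2 digits → 44° and 47.9312′; 44 + 47.9312/60 = 44.7988533
  N ⇒ keep positive
  Longitude: split at 3 digits → 165° and 1.6294′; 165 + 1.6294/60 = 165.0271567
  W ⇒ negate
Point 3:
  φ: 56.58′ = 0.943000°; total 34.9430000
  S ⇒ negate
  Longitude: 51.707′ = 0.861783°; total 25.8617833
  E → positive
Point 4:
  Latitude: split at 2 digits → 19° and 4.1384′; 19 + 4.1384/60 = 19.0689733
  N → positive
  Lon: split at 3 digits → 090° and 23.81715′; 90 + 23.81715/60 = 90.3969525
  E → positive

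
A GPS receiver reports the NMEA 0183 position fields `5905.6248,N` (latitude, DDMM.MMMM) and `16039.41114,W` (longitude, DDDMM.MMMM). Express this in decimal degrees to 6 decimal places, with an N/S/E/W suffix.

59.093747° N, 160.656852° W

Latitude: split at 2 digits → 59° and 5.6248′; 59 + 5.6248/60 = 59.0937467
Lon: split at 3 digits → 160° and 39.41114′; 160 + 39.41114/60 = 160.6568523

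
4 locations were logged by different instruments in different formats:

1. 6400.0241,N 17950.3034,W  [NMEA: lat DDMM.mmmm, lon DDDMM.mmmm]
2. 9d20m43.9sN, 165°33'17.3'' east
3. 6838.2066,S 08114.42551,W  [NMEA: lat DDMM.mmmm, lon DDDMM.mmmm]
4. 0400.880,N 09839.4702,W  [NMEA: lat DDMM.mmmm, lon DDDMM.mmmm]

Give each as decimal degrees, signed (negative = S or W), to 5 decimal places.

1. 64.00040, -179.83839
2. 9.34553, 165.55481
3. -68.63678, -81.24043
4. 4.01467, -98.65784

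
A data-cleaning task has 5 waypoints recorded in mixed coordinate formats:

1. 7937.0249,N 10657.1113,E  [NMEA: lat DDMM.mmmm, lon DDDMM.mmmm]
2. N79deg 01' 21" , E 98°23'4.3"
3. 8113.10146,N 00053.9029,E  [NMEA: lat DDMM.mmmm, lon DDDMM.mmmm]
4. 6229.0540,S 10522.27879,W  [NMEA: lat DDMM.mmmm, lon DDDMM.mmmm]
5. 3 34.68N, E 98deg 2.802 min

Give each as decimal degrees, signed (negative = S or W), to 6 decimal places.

Point 1:
  Latitude: split at 2 digits → 79° and 37.0249′; 79 + 37.0249/60 = 79.6170817
  N ⇒ keep positive
  Longitude: degrees = first 3 digits = 106, minutes = 57.1113; 106 + 57.1113/60 = 106.9518550
  E → positive
Point 2:
  φ: 79 + 1/60 + 21/3600 = 79.0225000
  N ⇒ keep positive
  Longitude: 98° + 23/60 + 4.3/3600 = 98 + 0.383333 + 0.001194 = 98.3845278
  E ⇒ keep positive
Point 3:
  Lat: split at 2 digits → 81° and 13.10146′; 81 + 13.10146/60 = 81.2183577
  N → positive
  λ: degrees = first 3 digits = 0, minutes = 53.9029; 0 + 53.9029/60 = 0.8983817
  E → positive
Point 4:
  φ: degrees = first 2 digits = 62, minutes = 29.054; 62 + 29.054/60 = 62.4842333
  S → negative
  Lon: split at 3 digits → 105° and 22.27879′; 105 + 22.27879/60 = 105.3713132
  W ⇒ negate
Point 5:
  Lat: 3 + 34.68/60 = 3.5780000
  N → positive
  Lon: 98 + 2.802/60 = 98.0467000
  E ⇒ keep positive

1. 79.617082, 106.951855
2. 79.022500, 98.384528
3. 81.218358, 0.898382
4. -62.484233, -105.371313
5. 3.578000, 98.046700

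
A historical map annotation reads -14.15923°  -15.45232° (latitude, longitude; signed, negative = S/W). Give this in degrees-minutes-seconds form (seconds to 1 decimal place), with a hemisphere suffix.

14°09′33.2″ S, 15°27′8.4″ W

Latitude is negative → S; |value| = 14.159230
Lat: whole degrees 14; 9.55380′ → 9′ and 33.228″
Longitude is negative → W; |value| = 15.452320
Lon: 0.452320° → 27.13920′; 0.13920 × 60 = 8.352″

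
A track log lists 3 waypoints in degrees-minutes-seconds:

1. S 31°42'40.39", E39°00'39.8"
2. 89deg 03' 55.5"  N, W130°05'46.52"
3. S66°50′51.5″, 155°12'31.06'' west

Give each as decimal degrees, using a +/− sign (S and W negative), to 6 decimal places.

Point 1:
  Latitude: 42′ + 40.39″ = 42.67317′; 31 + 42.67317/60 = 31.7112194
  S ⇒ negate
  Longitude: 0′ + 39.8″ = 0.66333′; 39 + 0.66333/60 = 39.0110556
  E → positive
Point 2:
  Latitude: 3′ + 55.5″ = 3.92500′; 89 + 3.92500/60 = 89.0654167
  N ⇒ keep positive
  Lon: 5′ + 46.52″ = 5.77533′; 130 + 5.77533/60 = 130.0962556
  W ⇒ negate
Point 3:
  Lat: 50′ + 51.5″ = 50.85833′; 66 + 50.85833/60 = 66.8476389
  S → negative
  Longitude: 155 + 12/60 + 31.06/3600 = 155.2086278
  W → negative

1. -31.711219, 39.011056
2. 89.065417, -130.096256
3. -66.847639, -155.208628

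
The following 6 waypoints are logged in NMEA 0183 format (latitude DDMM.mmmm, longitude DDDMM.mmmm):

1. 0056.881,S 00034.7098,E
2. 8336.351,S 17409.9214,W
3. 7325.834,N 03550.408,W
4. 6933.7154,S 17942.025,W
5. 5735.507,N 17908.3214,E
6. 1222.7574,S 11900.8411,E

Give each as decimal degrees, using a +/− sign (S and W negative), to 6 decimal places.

1. -0.948017, 0.578497
2. -83.605850, -174.165357
3. 73.430567, -35.840133
4. -69.561923, -179.700417
5. 57.591783, 179.138690
6. -12.379290, 119.014018

Point 1:
  Lat: split at 2 digits → 00° and 56.881′; 0 + 56.881/60 = 0.9480167
  S → negative
  Lon: degrees = first 3 digits = 0, minutes = 34.7098; 0 + 34.7098/60 = 0.5784967
  E → positive
Point 2:
  Latitude: degrees = first 2 digits = 83, minutes = 36.351; 83 + 36.351/60 = 83.6058500
  hemisphere S, so the sign is −
  Lon: split at 3 digits → 174° and 9.9214′; 174 + 9.9214/60 = 174.1653567
  hemisphere W, so the sign is −
Point 3:
  φ: split at 2 digits → 73° and 25.834′; 73 + 25.834/60 = 73.4305667
  N ⇒ keep positive
  λ: degrees = first 3 digits = 35, minutes = 50.408; 35 + 50.408/60 = 35.8401333
  W ⇒ negate
Point 4:
  φ: split at 2 digits → 69° and 33.7154′; 69 + 33.7154/60 = 69.5619233
  hemisphere S, so the sign is −
  Lon: degrees = first 3 digits = 179, minutes = 42.025; 179 + 42.025/60 = 179.7004167
  W → negative
Point 5:
  Latitude: split at 2 digits → 57° and 35.507′; 57 + 35.507/60 = 57.5917833
  N → positive
  λ: split at 3 digits → 179° and 8.3214′; 179 + 8.3214/60 = 179.1386900
  E ⇒ keep positive
Point 6:
  φ: split at 2 digits → 12° and 22.7574′; 12 + 22.7574/60 = 12.3792900
  S → negative
  Lon: degrees = first 3 digits = 119, minutes = 0.8411; 119 + 0.8411/60 = 119.0140183
  E ⇒ keep positive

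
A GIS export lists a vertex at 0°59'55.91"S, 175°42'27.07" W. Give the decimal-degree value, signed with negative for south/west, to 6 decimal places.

Latitude: 0° + 59/60 + 55.91/3600 = 0 + 0.983333 + 0.015531 = 0.9988639
S → negative
Lon: 175 + 42/60 + 27.07/3600 = 175.7075194
hemisphere W, so the sign is −

-0.998864, -175.707519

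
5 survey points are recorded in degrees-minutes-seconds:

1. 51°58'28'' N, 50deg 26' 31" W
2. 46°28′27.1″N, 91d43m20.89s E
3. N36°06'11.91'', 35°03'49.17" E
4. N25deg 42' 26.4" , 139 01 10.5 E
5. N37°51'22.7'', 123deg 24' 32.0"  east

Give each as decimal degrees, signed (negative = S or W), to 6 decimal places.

Point 1:
  φ: 51 + 58/60 + 28/3600 = 51.9744444
  N → positive
  Lon: 50° + 26/60 + 31/3600 = 50 + 0.433333 + 0.008611 = 50.4419444
  hemisphere W, so the sign is −
Point 2:
  φ: 46° + 28/60 + 27.1/3600 = 46 + 0.466667 + 0.007528 = 46.4741944
  N → positive
  Longitude: 43′ + 20.89″ = 43.34817′; 91 + 43.34817/60 = 91.7224694
  E ⇒ keep positive
Point 3:
  φ: 36 + 6/60 + 11.91/3600 = 36.1033083
  N ⇒ keep positive
  Longitude: 35 + 3/60 + 49.17/3600 = 35.0636583
  E ⇒ keep positive
Point 4:
  φ: 42′ + 26.4″ = 42.44000′; 25 + 42.44000/60 = 25.7073333
  N ⇒ keep positive
  Longitude: 1′ + 10.5″ = 1.17500′; 139 + 1.17500/60 = 139.0195833
  E ⇒ keep positive
Point 5:
  φ: 37 + 51/60 + 22.7/3600 = 37.8563056
  N ⇒ keep positive
  Lon: 24′ + 32″ = 24.53333′; 123 + 24.53333/60 = 123.4088889
  E → positive

1. 51.974444, -50.441944
2. 46.474194, 91.722469
3. 36.103308, 35.063658
4. 25.707333, 139.019583
5. 37.856306, 123.408889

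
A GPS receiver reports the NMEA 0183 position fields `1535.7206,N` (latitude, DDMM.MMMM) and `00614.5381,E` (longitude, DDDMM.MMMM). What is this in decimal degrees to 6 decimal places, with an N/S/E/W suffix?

Lat: split at 2 digits → 15° and 35.7206′; 15 + 35.7206/60 = 15.5953433
λ: split at 3 digits → 006° and 14.5381′; 6 + 14.5381/60 = 6.2423017

15.595343° N, 6.242302° E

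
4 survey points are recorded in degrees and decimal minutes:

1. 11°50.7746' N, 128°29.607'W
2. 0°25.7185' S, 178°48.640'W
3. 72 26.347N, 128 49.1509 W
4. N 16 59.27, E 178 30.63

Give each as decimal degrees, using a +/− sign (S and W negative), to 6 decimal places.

1. 11.846243, -128.493450
2. -0.428642, -178.810667
3. 72.439117, -128.819182
4. 16.987833, 178.510500

Point 1:
  Latitude: 11 + 50.7746/60 = 11.8462433
  N ⇒ keep positive
  Lon: 29.607′ = 0.493450°; total 128.4934500
  W → negative
Point 2:
  φ: 0 + 25.7185/60 = 0.4286417
  S → negative
  Longitude: 48.64′ = 0.810667°; total 178.8106667
  W ⇒ negate
Point 3:
  φ: 26.347′ = 0.439117°; total 72.4391167
  N → positive
  λ: 49.1509′ = 0.819182°; total 128.8191817
  W → negative
Point 4:
  Lat: 59.27′ = 0.987833°; total 16.9878333
  N → positive
  Longitude: 178 + 30.63/60 = 178.5105000
  E → positive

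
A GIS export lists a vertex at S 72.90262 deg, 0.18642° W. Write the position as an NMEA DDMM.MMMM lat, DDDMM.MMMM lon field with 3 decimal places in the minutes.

Lat: minutes = (72.902620 − 72) × 60 = 54.15720
λ: 0° + 0.186420 × 60 = 0° 11.18520′

7254.157,S / 00011.185,W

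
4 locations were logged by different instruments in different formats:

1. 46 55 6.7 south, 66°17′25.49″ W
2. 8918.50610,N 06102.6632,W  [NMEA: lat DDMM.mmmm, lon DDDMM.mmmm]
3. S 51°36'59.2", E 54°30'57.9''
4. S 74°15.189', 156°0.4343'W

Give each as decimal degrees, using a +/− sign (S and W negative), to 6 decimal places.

Point 1:
  φ: 46° + 55/60 + 6.7/3600 = 46 + 0.916667 + 0.001861 = 46.9185278
  S ⇒ negate
  λ: 17′ + 25.49″ = 17.42483′; 66 + 17.42483/60 = 66.2904139
  hemisphere W, so the sign is −
Point 2:
  φ: degrees = first 2 digits = 89, minutes = 18.5061; 89 + 18.5061/60 = 89.3084350
  N ⇒ keep positive
  Lon: split at 3 digits → 061° and 2.6632′; 61 + 2.6632/60 = 61.0443867
  hemisphere W, so the sign is −
Point 3:
  Latitude: 36′ + 59.2″ = 36.98667′; 51 + 36.98667/60 = 51.6164444
  S → negative
  Longitude: 54° + 30/60 + 57.9/3600 = 54 + 0.500000 + 0.016083 = 54.5160833
  E → positive
Point 4:
  φ: 15.189′ = 0.253150°; total 74.2531500
  hemisphere S, so the sign is −
  λ: 156 + 0.4343/60 = 156.0072383
  W ⇒ negate

1. -46.918528, -66.290414
2. 89.308435, -61.044387
3. -51.616444, 54.516083
4. -74.253150, -156.007238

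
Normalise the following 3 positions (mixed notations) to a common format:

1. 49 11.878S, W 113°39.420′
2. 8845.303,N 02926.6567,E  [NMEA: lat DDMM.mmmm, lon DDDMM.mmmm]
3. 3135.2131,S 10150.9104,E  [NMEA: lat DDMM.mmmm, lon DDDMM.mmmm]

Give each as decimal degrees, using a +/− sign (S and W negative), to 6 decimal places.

Point 1:
  Latitude: 11.878′ = 0.197967°; total 49.1979667
  S → negative
  Lon: 113 + 39.42/60 = 113.6570000
  hemisphere W, so the sign is −
Point 2:
  φ: degrees = first 2 digits = 88, minutes = 45.303; 88 + 45.303/60 = 88.7550500
  N ⇒ keep positive
  Longitude: degrees = first 3 digits = 29, minutes = 26.6567; 29 + 26.6567/60 = 29.4442783
  E → positive
Point 3:
  Lat: split at 2 digits → 31° and 35.2131′; 31 + 35.2131/60 = 31.5868850
  S → negative
  Longitude: degrees = first 3 digits = 101, minutes = 50.9104; 101 + 50.9104/60 = 101.8485067
  E ⇒ keep positive

1. -49.197967, -113.657000
2. 88.755050, 29.444278
3. -31.586885, 101.848507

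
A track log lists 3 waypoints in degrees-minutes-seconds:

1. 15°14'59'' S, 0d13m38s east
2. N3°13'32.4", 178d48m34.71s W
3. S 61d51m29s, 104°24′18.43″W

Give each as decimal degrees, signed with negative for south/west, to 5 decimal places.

1. -15.24972, 0.22722
2. 3.22567, -178.80964
3. -61.85806, -104.40512

Point 1:
  φ: 14′ + 59″ = 14.98333′; 15 + 14.98333/60 = 15.249722
  hemisphere S, so the sign is −
  Lon: 13′ + 38″ = 13.63333′; 0 + 13.63333/60 = 0.227222
  E ⇒ keep positive
Point 2:
  Lat: 3 + 13/60 + 32.4/3600 = 3.225667
  N → positive
  λ: 178 + 48/60 + 34.71/3600 = 178.809642
  W ⇒ negate
Point 3:
  Latitude: 51′ + 29″ = 51.48333′; 61 + 51.48333/60 = 61.858056
  S ⇒ negate
  Longitude: 24′ + 18.43″ = 24.30717′; 104 + 24.30717/60 = 104.405119
  W ⇒ negate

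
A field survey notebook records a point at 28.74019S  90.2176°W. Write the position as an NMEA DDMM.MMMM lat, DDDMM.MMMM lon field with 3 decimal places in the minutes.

Latitude: 28° + 0.740190 × 60 = 28° 44.41140′
Lon: fractional part 0.217600 → 13.05600 minutes

2844.411,S / 09013.056,W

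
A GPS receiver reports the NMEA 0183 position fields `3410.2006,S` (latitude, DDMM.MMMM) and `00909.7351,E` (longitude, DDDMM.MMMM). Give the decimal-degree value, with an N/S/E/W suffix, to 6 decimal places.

Latitude: degrees = first 2 digits = 34, minutes = 10.2006; 34 + 10.2006/60 = 34.1700100
Lon: degrees = first 3 digits = 9, minutes = 9.7351; 9 + 9.7351/60 = 9.1622517

34.170010° S, 9.162252° E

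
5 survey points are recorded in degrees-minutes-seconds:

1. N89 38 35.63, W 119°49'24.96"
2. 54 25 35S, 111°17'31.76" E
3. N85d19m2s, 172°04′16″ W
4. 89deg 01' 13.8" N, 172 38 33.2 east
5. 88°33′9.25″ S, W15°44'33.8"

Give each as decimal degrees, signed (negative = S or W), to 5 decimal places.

Point 1:
  Lat: 89 + 38/60 + 35.63/3600 = 89.643231
  N → positive
  Lon: 49′ + 24.96″ = 49.41600′; 119 + 49.41600/60 = 119.823600
  hemisphere W, so the sign is −
Point 2:
  φ: 54° + 25/60 + 35/3600 = 54 + 0.416667 + 0.009722 = 54.426389
  hemisphere S, so the sign is −
  Lon: 111 + 17/60 + 31.76/3600 = 111.292156
  E ⇒ keep positive
Point 3:
  φ: 19′ + 2″ = 19.03333′; 85 + 19.03333/60 = 85.317222
  N → positive
  Lon: 172 + 4/60 + 16/3600 = 172.071111
  hemisphere W, so the sign is −
Point 4:
  Lat: 1′ + 13.8″ = 1.23000′; 89 + 1.23000/60 = 89.020500
  N ⇒ keep positive
  Lon: 38′ + 33.2″ = 38.55333′; 172 + 38.55333/60 = 172.642556
  E → positive
Point 5:
  φ: 88° + 33/60 + 9.25/3600 = 88 + 0.550000 + 0.002569 = 88.552569
  hemisphere S, so the sign is −
  λ: 44′ + 33.8″ = 44.56333′; 15 + 44.56333/60 = 15.742722
  W ⇒ negate

1. 89.64323, -119.82360
2. -54.42639, 111.29216
3. 85.31722, -172.07111
4. 89.02050, 172.64256
5. -88.55257, -15.74272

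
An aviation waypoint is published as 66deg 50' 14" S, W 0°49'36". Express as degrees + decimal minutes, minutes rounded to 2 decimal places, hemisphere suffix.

66° 50.23′ S, 0° 49.60′ W

Latitude: 50 + 14/60 = 50.2333′
Lon: 49 + 36/60 = 49.6000′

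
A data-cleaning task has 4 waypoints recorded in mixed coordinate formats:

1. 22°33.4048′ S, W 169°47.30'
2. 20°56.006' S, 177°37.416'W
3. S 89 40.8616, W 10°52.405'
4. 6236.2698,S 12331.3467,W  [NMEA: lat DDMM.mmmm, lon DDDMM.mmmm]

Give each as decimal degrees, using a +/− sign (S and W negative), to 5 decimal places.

1. -22.55675, -169.78833
2. -20.93343, -177.62360
3. -89.68103, -10.87342
4. -62.60450, -123.52245

Point 1:
  Latitude: 22 + 33.4048/60 = 22.556747
  S → negative
  Lon: 169 + 47.3/60 = 169.788333
  W ⇒ negate
Point 2:
  Lat: 56.006′ = 0.933433°; total 20.933433
  S ⇒ negate
  λ: 177 + 37.416/60 = 177.623600
  W ⇒ negate
Point 3:
  Latitude: 89 + 40.8616/60 = 89.681027
  hemisphere S, so the sign is −
  λ: 10 + 52.405/60 = 10.873417
  W ⇒ negate
Point 4:
  φ: degrees = first 2 digits = 62, minutes = 36.2698; 62 + 36.2698/60 = 62.604497
  S ⇒ negate
  λ: degrees = first 3 digits = 123, minutes = 31.3467; 123 + 31.3467/60 = 123.522445
  hemisphere W, so the sign is −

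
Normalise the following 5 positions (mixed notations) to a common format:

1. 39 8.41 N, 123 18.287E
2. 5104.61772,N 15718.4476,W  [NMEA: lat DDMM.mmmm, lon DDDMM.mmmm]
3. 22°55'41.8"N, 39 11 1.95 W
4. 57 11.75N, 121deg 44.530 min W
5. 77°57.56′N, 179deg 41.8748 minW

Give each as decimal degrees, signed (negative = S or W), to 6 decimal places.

Point 1:
  Lat: 39 + 8.41/60 = 39.1401667
  N → positive
  Longitude: 18.287′ = 0.304783°; total 123.3047833
  E ⇒ keep positive
Point 2:
  Lat: split at 2 digits → 51° and 4.61772′; 51 + 4.61772/60 = 51.0769620
  N ⇒ keep positive
  λ: split at 3 digits → 157° and 18.4476′; 157 + 18.4476/60 = 157.3074600
  W → negative
Point 3:
  Lat: 22 + 55/60 + 41.8/3600 = 22.9282778
  N → positive
  Longitude: 11′ + 1.95″ = 11.03250′; 39 + 11.03250/60 = 39.1838750
  hemisphere W, so the sign is −
Point 4:
  φ: 11.75′ = 0.195833°; total 57.1958333
  N → positive
  λ: 121 + 44.53/60 = 121.7421667
  W → negative
Point 5:
  Lat: 77 + 57.56/60 = 77.9593333
  N ⇒ keep positive
  Longitude: 41.8748′ = 0.697913°; total 179.6979133
  hemisphere W, so the sign is −

1. 39.140167, 123.304783
2. 51.076962, -157.307460
3. 22.928278, -39.183875
4. 57.195833, -121.742167
5. 77.959333, -179.697913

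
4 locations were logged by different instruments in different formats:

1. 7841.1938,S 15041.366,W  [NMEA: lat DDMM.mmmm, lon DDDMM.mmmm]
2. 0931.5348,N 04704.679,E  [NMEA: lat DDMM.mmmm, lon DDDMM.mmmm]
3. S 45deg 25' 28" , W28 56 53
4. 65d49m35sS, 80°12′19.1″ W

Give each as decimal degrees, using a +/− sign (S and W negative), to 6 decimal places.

1. -78.686563, -150.689433
2. 9.525580, 47.077983
3. -45.424444, -28.948056
4. -65.826389, -80.205306

Point 1:
  Lat: split at 2 digits → 78° and 41.1938′; 78 + 41.1938/60 = 78.6865633
  hemisphere S, so the sign is −
  Lon: split at 3 digits → 150° and 41.366′; 150 + 41.366/60 = 150.6894333
  hemisphere W, so the sign is −
Point 2:
  φ: split at 2 digits → 09° and 31.5348′; 9 + 31.5348/60 = 9.5255800
  N → positive
  Longitude: degrees = first 3 digits = 47, minutes = 4.679; 47 + 4.679/60 = 47.0779833
  E ⇒ keep positive
Point 3:
  φ: 45 + 25/60 + 28/3600 = 45.4244444
  S → negative
  Longitude: 28° + 56/60 + 53/3600 = 28 + 0.933333 + 0.014722 = 28.9480556
  W ⇒ negate
Point 4:
  Latitude: 49′ + 35″ = 49.58333′; 65 + 49.58333/60 = 65.8263889
  S → negative
  Longitude: 80 + 12/60 + 19.1/3600 = 80.2053056
  W ⇒ negate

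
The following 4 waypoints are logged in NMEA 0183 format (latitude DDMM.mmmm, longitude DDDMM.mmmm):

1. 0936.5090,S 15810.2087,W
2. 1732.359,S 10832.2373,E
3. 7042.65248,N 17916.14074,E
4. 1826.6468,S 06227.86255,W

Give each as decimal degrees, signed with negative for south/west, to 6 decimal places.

Point 1:
  Latitude: split at 2 digits → 09° and 36.509′; 9 + 36.509/60 = 9.6084833
  S → negative
  λ: degrees = first 3 digits = 158, minutes = 10.2087; 158 + 10.2087/60 = 158.1701450
  W → negative
Point 2:
  φ: degrees = first 2 digits = 17, minutes = 32.359; 17 + 32.359/60 = 17.5393167
  hemisphere S, so the sign is −
  Lon: degrees = first 3 digits = 108, minutes = 32.2373; 108 + 32.2373/60 = 108.5372883
  E → positive
Point 3:
  Lat: split at 2 digits → 70° and 42.65248′; 70 + 42.65248/60 = 70.7108747
  N ⇒ keep positive
  λ: split at 3 digits → 179° and 16.14074′; 179 + 16.14074/60 = 179.2690123
  E ⇒ keep positive
Point 4:
  φ: split at 2 digits → 18° and 26.6468′; 18 + 26.6468/60 = 18.4441133
  S → negative
  Lon: degrees = first 3 digits = 62, minutes = 27.86255; 62 + 27.86255/60 = 62.4643758
  W → negative

1. -9.608483, -158.170145
2. -17.539317, 108.537288
3. 70.710875, 179.269012
4. -18.444113, -62.464376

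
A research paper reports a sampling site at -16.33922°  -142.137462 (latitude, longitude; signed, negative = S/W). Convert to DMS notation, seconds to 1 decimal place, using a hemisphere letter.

16°20′21.2″ S, 142°08′14.9″ W

Latitude is negative → S; |value| = 16.339220
φ: 0.339220° → 20.35320′; 0.35320 × 60 = 21.192″
Longitude is negative → W; |value| = 142.137462
Longitude: whole degrees 142; 8.24772′ → 8′ and 14.863″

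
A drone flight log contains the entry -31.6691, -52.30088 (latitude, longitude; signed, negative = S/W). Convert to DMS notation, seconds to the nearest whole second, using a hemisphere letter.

31°40′9″ S, 52°18′3″ W

Latitude is negative → S; |value| = 31.669100
Latitude: 0.669100 × 60 = 40.14600′ → 40′, remainder × 60 = 8.76″
Longitude is negative → W; |value| = 52.300880
Lon: whole degrees 52; 18.05280′ → 18′ and 3.17″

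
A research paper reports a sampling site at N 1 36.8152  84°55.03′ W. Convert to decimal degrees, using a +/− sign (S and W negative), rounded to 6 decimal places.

1.613587, -84.917167

Lat: 1 + 36.8152/60 = 1.6135867
N ⇒ keep positive
Longitude: 84 + 55.03/60 = 84.9171667
hemisphere W, so the sign is −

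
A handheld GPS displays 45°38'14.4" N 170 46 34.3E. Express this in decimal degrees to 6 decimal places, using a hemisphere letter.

Latitude: 45 + 38/60 + 14.4/3600 = 45.6373333
Longitude: 170 + 46/60 + 34.3/3600 = 170.7761944

45.637333° N, 170.776194° E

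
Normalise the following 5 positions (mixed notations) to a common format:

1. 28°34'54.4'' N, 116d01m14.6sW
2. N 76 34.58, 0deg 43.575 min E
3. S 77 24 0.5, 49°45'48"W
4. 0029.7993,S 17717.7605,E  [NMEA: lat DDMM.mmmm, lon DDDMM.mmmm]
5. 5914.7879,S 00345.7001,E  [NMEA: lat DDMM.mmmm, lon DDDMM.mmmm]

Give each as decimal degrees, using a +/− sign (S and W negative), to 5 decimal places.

Point 1:
  Latitude: 34′ + 54.4″ = 34.90667′; 28 + 34.90667/60 = 28.581778
  N → positive
  λ: 116° + 1/60 + 14.6/3600 = 116 + 0.016667 + 0.004056 = 116.020722
  W → negative
Point 2:
  Lat: 76 + 34.58/60 = 76.576333
  N → positive
  Lon: 43.575′ = 0.726250°; total 0.726250
  E → positive
Point 3:
  Latitude: 24′ + 0.5″ = 24.00833′; 77 + 24.00833/60 = 77.400139
  S ⇒ negate
  Longitude: 49 + 45/60 + 48/3600 = 49.763333
  W → negative
Point 4:
  Latitude: degrees = first 2 digits = 0, minutes = 29.7993; 0 + 29.7993/60 = 0.496655
  S → negative
  Longitude: split at 3 digits → 177° and 17.7605′; 177 + 17.7605/60 = 177.296008
  E ⇒ keep positive
Point 5:
  Latitude: split at 2 digits → 59° and 14.7879′; 59 + 14.7879/60 = 59.246465
  S → negative
  Longitude: degrees = first 3 digits = 3, minutes = 45.7001; 3 + 45.7001/60 = 3.761668
  E ⇒ keep positive

1. 28.58178, -116.02072
2. 76.57633, 0.72625
3. -77.40014, -49.76333
4. -0.49666, 177.29601
5. -59.24647, 3.76167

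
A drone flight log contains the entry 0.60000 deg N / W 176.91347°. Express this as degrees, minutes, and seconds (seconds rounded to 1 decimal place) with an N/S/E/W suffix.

0°36′0.0″ N, 176°54′48.5″ W

φ: 0.600000° → 36.00000′; 0.00000 × 60 = 0.000″
Lon: 0.913470° → 54.80820′; 0.80820 × 60 = 48.492″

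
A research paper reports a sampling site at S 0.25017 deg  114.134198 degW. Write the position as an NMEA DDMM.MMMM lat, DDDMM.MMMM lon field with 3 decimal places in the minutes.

0015.010,S / 11408.052,W

φ: minutes = (0.250170 − 0) × 60 = 15.01020
Lon: minutes = (114.134198 − 114) × 60 = 8.05188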